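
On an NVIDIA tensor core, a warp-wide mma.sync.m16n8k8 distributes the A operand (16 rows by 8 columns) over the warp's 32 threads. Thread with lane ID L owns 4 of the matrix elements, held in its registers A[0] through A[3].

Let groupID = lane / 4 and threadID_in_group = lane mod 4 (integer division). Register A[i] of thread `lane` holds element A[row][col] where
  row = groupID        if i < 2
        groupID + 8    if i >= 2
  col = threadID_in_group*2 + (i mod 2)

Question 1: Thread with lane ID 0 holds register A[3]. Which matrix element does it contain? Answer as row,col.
8,1

L=0→G=0>>2=0, T=0&3=0
[3]→row 0+8=8  col 0·2+1=1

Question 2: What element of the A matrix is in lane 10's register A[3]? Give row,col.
10: gr=2,th=2
[3] (2+8,2*2+1) = (10,5)

10,5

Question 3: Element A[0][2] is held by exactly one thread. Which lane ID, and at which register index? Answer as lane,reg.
1,0

r=0->g=0,rb=0  c=2->t=1,b0=0
L=0*4+1=1  i=0*2+0=0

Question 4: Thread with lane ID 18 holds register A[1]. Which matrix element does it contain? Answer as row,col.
lane 18: g=4 (18/4), t=2 (18%4)
i=1: r=4+0=4, c=2*2+1=5

4,5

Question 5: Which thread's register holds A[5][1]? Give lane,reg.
r=5→G=5,rhi=0  c=1→T=0,p=1
L=5*4+0=20  i=0*2+1=1

20,1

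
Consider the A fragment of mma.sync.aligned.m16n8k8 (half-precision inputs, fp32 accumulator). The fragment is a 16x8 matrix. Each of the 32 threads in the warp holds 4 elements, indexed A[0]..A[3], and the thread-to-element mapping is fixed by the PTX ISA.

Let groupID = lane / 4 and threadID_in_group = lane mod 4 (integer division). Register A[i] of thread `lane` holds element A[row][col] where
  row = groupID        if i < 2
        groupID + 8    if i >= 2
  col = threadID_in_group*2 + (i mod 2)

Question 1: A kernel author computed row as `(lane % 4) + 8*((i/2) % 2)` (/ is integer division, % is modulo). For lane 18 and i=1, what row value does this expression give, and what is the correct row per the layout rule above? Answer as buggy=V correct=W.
`(lane % 4) + 8*((i/2) % 2)`[18,1]=>2
lane 18=>18/4=4, 18 mod 4=2
i=1  r:4+0=>4  c:2·2+1=>5
row: 2 vs 4

buggy=2 correct=4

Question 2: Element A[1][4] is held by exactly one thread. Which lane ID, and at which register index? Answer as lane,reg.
r: 1->gid=1,r8=0  c: 4->tid=2,i&1=0
L=1*4+2=6  i=0*2+0=0

6,0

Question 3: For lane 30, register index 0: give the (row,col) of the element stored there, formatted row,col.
7,4

lane 30->30/4=7, 30 mod 4=2
i=0  r:7+0->7  c:2·2+0->4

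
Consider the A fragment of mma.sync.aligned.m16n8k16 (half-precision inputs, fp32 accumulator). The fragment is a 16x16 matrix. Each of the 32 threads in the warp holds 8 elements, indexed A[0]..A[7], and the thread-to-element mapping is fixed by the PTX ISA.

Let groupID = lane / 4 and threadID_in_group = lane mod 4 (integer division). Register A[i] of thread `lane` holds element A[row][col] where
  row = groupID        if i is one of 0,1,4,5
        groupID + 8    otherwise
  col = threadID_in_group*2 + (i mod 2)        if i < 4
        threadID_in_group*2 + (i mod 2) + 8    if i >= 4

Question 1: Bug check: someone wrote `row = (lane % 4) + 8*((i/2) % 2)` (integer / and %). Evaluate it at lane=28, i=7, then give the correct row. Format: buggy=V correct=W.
buggy=8 correct=15

`(lane % 4) + 8*((i/2) % 2)`[28,7]->8
28: gid=7,tid=0
[7] (7+8,0*2+1+8) = (15,9)
row: 8 vs 15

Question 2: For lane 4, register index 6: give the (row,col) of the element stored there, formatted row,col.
lane 4: g=1 (4/4), t=0 (4%4)
i=6: r=1+8=9, c=0*2+0+8=8

9,8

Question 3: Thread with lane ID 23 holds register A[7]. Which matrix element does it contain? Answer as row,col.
23: g=5,t=3
[7] (5+8,3*2+1+8) = (13,15)

13,15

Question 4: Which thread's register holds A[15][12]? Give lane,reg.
r:15=>grp=7,rB=1  c:12=>cB=1,tig=2,lo=0
L=7*4+2=30  i=1*4+1*2+0=6

30,6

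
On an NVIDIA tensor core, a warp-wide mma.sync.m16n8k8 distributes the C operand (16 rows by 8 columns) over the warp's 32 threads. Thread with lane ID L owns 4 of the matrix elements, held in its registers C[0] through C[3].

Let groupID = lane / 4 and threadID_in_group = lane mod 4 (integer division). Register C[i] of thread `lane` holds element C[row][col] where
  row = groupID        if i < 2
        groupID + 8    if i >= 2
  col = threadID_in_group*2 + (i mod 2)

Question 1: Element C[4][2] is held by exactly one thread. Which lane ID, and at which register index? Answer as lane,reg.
17,0

r=4->g=4,rb=0  c=2->t=1,b0=0
L=4*4+1=17  i=0*2+0=0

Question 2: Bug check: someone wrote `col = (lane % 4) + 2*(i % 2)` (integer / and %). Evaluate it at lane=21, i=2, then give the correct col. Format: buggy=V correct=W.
buggy=1 correct=2

`(lane % 4) + 2*(i % 2)`[21,2]⇒1
lane 21: gr=5 (21/4), th=1 (21%4)
i=2: r=5+8=13, c=1*2+0=2
col: 1 vs 2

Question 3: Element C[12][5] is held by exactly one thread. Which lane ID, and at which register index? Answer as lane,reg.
18,3

r=12⇒gr=4,Rb=1  c=5⇒th=2,odd=1
L=4*4+2=18  i=1*2+1=3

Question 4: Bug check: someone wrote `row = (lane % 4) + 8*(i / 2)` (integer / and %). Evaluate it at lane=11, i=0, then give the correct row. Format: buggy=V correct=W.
buggy=3 correct=2

`(lane % 4) + 8*(i / 2)`[11,0]=>3
11: grp=2,tig=3
[0] (2+0,3*2+0) = (2,6)
row: 3 vs 2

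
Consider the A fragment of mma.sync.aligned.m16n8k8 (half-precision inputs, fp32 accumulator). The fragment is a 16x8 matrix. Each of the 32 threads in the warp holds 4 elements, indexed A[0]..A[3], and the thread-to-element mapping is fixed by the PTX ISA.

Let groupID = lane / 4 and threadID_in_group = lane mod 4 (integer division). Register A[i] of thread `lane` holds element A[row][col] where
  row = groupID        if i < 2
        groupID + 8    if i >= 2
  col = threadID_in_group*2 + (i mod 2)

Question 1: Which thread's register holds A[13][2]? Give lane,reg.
21,2

r:13=>grp=5,rB=1  c:2=>tig=1,lo=0
L=5*4+1=21  i=1*2+0=2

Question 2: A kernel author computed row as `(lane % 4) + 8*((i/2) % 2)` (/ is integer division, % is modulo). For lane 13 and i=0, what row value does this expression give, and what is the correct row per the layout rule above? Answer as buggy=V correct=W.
buggy=1 correct=3

`(lane % 4) + 8*((i/2) % 2)`[13,0]->1
lane 13->13/4=3, 13 mod 4=1
i=0  r:3+0->3  c:2·1+0->2
row: 1 vs 3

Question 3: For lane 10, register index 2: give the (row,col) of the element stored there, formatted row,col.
lane 10: g=2 (10/4), t=2 (10%4)
i=2: r=2+8=10, c=2*2+0=4

10,4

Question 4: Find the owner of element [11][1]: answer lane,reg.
12,3

r=11⇒gr=3,Rb=1  c=1⇒th=0,odd=1
L=3*4+0=12  i=1*2+1=3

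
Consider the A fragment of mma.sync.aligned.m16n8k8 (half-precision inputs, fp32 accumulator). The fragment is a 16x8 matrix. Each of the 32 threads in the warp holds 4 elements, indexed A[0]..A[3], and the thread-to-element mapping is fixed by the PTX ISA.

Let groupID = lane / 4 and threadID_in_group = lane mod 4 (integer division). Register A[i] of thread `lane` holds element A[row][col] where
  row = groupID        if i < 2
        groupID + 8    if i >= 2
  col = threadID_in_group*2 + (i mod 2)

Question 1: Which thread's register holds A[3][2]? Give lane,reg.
13,0

r=3->g=3,rb=0  c=2->t=1,b0=0
L=3*4+1=13  i=0*2+0=0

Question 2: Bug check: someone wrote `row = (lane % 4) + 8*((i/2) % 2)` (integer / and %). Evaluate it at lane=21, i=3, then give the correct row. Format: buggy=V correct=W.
`(lane % 4) + 8*((i/2) % 2)`[21,3]=>9
lane 21: grp=5 (21/4), tig=1 (21%4)
i=3: r=5+8=13, c=1*2+1=3
row: 9 vs 13

buggy=9 correct=13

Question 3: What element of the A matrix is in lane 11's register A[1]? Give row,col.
2,7

11: g=2,t=3
[1] (2+0,3*2+1) = (2,7)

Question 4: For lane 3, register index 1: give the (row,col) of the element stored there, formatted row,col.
0,7

lane 3→3/4=0, 3 mod 4=3
i=1  r:0+0→0  c:2·3+1→7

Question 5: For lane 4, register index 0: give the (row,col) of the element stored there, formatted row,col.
1,0

lane 4: G=1 (4/4), T=0 (4%4)
i=0: r=1+0=1, c=0*2+0=0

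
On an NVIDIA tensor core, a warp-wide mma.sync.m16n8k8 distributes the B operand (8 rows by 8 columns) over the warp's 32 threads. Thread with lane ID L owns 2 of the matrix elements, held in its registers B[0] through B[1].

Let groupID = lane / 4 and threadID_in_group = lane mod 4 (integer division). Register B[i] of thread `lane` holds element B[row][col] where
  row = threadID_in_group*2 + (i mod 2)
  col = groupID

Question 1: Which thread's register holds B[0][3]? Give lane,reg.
c: 3->gid=3  r: 0->tid=0,i&1=0
L=3*4+0=12  i=0=0

12,0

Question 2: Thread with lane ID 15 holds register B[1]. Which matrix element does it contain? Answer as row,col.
15: g=3,t=3
[1] (3*2+1,3) = (7,3)

7,3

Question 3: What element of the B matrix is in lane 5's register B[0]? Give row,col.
2,1

5: gr=1,th=1
[0] (1*2+0,1) = (2,1)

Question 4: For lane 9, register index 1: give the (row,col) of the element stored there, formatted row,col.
L=9=>grp=9>>2=2, tig=9&3=1
[1]=>row 1·2+1=3  col grp=2

3,2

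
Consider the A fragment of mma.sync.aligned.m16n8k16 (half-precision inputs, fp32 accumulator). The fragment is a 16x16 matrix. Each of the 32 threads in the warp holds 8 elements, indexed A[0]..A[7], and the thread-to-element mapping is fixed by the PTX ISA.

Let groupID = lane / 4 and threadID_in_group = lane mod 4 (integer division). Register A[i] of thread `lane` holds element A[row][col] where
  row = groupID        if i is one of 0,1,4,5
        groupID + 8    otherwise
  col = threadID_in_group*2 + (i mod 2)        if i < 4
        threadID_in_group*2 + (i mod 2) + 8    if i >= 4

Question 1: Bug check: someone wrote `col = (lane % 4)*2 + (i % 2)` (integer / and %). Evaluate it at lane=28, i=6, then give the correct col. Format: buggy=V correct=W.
buggy=0 correct=8

`(lane % 4)*2 + (i % 2)`[28,6]->0
lane 28: gid=7 (28/4), tid=0 (28%4)
i=6: r=7+8=15, c=0*2+0+8=8
col: 0 vs 8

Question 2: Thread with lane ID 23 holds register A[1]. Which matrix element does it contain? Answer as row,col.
5,7

lane 23: grp=5 (23/4), tig=3 (23%4)
i=1: r=5+0=5, c=3*2+1+0=7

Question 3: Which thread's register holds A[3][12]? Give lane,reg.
14,4

r: 3->gid=3,r8=0  c: 12->c8=1,tid=2,i&1=0
L=3*4+2=14  i=1*4+0*2+0=4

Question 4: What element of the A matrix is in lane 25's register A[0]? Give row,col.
lane 25->25/4=6, 25 mod 4=1
i=0  r:6+0->6  c:2·1+0+0->2

6,2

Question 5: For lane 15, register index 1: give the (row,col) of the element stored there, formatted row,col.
3,7

L=15=>grp=15>>2=3, tig=15&3=3
[1]=>row 3+0=3  col 3·2+1+0=7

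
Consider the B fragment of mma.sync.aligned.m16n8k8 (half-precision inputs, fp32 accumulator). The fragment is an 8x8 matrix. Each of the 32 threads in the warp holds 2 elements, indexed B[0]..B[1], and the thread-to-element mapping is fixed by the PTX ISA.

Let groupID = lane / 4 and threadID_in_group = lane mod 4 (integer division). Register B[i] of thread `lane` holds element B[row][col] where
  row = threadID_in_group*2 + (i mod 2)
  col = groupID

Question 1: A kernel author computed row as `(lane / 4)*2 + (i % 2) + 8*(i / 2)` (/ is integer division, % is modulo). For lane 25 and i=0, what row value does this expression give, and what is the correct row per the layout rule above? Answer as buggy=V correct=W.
`(lane / 4)*2 + (i % 2) + 8*(i / 2)`[25,0]->12
lane 25->25/4=6, 25 mod 4=1
i=0  r:2·1+0->2  c:6
row: 12 vs 2

buggy=12 correct=2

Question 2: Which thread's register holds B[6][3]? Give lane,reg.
15,0

c:3=>grp=3  r:6=>tig=3,lo=0
L=3*4+3=15  i=0=0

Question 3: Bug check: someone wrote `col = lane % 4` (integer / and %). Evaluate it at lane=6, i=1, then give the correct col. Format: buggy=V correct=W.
`lane % 4`[6,1]⇒2
L=6⇒gr=6>>2=1, th=6&3=2
[1]⇒row 2·2+1=5  col gr=1
col: 2 vs 1

buggy=2 correct=1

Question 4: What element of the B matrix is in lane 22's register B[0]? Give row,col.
4,5

22: gid=5,tid=2
[0] (2*2+0,5) = (4,5)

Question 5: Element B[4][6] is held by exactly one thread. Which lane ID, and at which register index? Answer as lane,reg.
c:6=>grp=6  r:4=>tig=2,lo=0
L=6*4+2=26  i=0=0

26,0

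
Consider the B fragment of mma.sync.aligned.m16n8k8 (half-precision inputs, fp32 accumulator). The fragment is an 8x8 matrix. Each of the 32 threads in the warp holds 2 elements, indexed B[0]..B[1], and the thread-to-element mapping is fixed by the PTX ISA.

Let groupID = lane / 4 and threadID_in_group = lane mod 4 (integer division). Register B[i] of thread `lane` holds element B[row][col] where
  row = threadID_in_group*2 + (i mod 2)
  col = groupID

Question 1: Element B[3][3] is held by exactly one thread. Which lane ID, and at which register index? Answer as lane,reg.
13,1

c:3=>grp=3  r:3=>tig=1,lo=1
L=3*4+1=13  i=1=1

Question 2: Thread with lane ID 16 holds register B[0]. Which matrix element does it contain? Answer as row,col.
0,4

lane 16⇒16/4=4, 16 mod 4=0
i=0  r:2·0+0⇒0  c:4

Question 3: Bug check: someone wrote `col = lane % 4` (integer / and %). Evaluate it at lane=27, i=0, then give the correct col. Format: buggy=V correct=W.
`lane % 4`[27,0]->3
27: g=6,t=3
[0] (3*2+0,6) = (6,6)
col: 3 vs 6

buggy=3 correct=6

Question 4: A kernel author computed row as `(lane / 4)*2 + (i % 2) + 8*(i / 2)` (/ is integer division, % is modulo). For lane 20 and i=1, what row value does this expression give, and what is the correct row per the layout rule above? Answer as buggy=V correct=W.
`(lane / 4)*2 + (i % 2) + 8*(i / 2)`[20,1]->11
lane 20: gid=5 (20/4), tid=0 (20%4)
i=1: r=0*2+1=1, c=gid=5
row: 11 vs 1

buggy=11 correct=1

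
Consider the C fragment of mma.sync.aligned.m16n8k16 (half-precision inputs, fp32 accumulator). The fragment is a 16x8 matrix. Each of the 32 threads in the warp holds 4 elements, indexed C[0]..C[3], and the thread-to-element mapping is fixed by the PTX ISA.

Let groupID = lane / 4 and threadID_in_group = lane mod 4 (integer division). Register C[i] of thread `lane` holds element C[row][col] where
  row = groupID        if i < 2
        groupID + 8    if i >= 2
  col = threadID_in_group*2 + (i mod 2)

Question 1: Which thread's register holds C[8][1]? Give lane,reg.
0,3

r=8->g=0,rb=1  c=1->t=0,b0=1
L=0*4+0=0  i=1*2+1=3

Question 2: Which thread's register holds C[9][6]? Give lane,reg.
7,2

r:9=>grp=1,rB=1  c:6=>tig=3,lo=0
L=1*4+3=7  i=1*2+0=2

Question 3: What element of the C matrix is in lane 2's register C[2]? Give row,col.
L=2->gid=2>>2=0, tid=2&3=2
[2]->row 0+8=8  col 2·2+0=4

8,4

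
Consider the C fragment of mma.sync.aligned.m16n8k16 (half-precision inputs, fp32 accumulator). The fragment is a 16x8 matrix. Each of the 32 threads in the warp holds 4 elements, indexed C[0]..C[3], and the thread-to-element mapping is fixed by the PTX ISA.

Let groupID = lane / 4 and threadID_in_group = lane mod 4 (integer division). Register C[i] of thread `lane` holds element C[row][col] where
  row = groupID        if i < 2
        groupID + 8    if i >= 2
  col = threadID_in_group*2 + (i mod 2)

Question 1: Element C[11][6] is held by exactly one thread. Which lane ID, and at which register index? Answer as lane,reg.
15,2

r: 11->gid=3,r8=1  c: 6->tid=3,i&1=0
L=3*4+3=15  i=1*2+0=2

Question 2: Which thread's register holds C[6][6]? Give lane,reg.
r=6->g=6,rb=0  c=6->t=3,b0=0
L=6*4+3=27  i=0*2+0=0

27,0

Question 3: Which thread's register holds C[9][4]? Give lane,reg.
6,2

r=9⇒gr=1,Rb=1  c=4⇒th=2,odd=0
L=1*4+2=6  i=1*2+0=2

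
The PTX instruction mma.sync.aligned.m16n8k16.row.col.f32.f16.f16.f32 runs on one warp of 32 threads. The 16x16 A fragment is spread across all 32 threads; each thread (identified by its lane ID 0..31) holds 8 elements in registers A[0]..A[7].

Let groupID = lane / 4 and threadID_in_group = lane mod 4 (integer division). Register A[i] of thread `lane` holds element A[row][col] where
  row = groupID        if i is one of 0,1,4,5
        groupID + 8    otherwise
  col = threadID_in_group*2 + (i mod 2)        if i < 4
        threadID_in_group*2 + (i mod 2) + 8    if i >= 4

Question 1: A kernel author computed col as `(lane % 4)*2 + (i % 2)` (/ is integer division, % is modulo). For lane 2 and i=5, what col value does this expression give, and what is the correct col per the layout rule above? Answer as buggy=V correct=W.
buggy=5 correct=13

`(lane % 4)*2 + (i % 2)`[2,5]→5
L=2→G=2>>2=0, T=2&3=2
[5]→row 0+0=0  col 2·2+1+8=13
col: 5 vs 13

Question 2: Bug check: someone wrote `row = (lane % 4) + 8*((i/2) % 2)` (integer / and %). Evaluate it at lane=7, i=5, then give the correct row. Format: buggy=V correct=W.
buggy=3 correct=1

`(lane % 4) + 8*((i/2) % 2)`[7,5]⇒3
L=7⇒gr=7>>2=1, th=7&3=3
[5]⇒row 1+0=1  col 3·2+1+8=15
row: 3 vs 1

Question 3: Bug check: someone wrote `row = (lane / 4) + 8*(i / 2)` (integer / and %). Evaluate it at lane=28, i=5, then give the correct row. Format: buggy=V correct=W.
buggy=23 correct=7

`(lane / 4) + 8*(i / 2)`[28,5]→23
lane 28: G=7 (28/4), T=0 (28%4)
i=5: r=7+0=7, c=0*2+1+8=9
row: 23 vs 7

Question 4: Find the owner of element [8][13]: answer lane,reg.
2,7

r: 8->gid=0,r8=1  c: 13->c8=1,tid=2,i&1=1
L=0*4+2=2  i=1*4+1*2+1=7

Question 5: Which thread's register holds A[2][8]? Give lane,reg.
r:2=>grp=2,rB=0  c:8=>cB=1,tig=0,lo=0
L=2*4+0=8  i=1*4+0*2+0=4

8,4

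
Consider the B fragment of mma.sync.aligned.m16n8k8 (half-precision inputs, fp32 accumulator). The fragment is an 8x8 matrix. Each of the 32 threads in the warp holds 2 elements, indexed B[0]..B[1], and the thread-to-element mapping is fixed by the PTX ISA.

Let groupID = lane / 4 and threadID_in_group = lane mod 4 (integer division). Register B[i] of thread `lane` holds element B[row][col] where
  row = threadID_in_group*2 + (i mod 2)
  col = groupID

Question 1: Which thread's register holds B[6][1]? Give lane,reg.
c: 1->gid=1  r: 6->tid=3,i&1=0
L=1*4+3=7  i=0=0

7,0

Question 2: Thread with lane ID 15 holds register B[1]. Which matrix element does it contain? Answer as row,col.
7,3

lane 15->15/4=3, 15 mod 4=3
i=1  r:2·3+1->7  c:3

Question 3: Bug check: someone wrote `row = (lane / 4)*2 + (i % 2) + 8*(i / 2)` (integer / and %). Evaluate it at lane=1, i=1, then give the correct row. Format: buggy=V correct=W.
buggy=1 correct=3

`(lane / 4)*2 + (i % 2) + 8*(i / 2)`[1,1]->1
lane 1->1/4=0, 1 mod 4=1
i=1  r:2·1+1->3  c:0
row: 1 vs 3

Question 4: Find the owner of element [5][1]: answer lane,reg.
c=1->g=1  r=5->t=2,b0=1
L=1*4+2=6  i=1=1

6,1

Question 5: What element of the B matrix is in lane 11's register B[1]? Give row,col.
lane 11: gid=2 (11/4), tid=3 (11%4)
i=1: r=3*2+1=7, c=gid=2

7,2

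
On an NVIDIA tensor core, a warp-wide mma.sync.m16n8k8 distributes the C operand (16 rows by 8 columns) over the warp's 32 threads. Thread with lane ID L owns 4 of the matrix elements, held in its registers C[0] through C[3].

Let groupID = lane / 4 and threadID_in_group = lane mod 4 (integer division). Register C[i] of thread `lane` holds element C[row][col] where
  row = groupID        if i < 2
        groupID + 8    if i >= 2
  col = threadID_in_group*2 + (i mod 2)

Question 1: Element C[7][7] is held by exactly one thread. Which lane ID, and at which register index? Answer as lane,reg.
r:7=>grp=7,rB=0  c:7=>tig=3,lo=1
L=7*4+3=31  i=0*2+1=1

31,1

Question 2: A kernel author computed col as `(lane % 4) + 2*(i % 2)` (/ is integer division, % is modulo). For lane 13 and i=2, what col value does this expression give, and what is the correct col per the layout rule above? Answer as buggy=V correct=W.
`(lane % 4) + 2*(i % 2)`[13,2]→1
lane 13: G=3 (13/4), T=1 (13%4)
i=2: r=3+8=11, c=1*2+0=2
col: 1 vs 2

buggy=1 correct=2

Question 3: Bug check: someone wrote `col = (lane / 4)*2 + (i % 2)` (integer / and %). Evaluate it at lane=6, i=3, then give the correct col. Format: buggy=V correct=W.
buggy=3 correct=5

`(lane / 4)*2 + (i % 2)`[6,3]⇒3
6: gr=1,th=2
[3] (1+8,2*2+1) = (9,5)
col: 3 vs 5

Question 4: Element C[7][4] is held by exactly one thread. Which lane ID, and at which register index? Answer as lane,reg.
r=7->g=7,rb=0  c=4->t=2,b0=0
L=7*4+2=30  i=0*2+0=0

30,0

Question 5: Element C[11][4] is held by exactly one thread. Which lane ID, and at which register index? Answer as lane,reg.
14,2

r:11=>grp=3,rB=1  c:4=>tig=2,lo=0
L=3*4+2=14  i=1*2+0=2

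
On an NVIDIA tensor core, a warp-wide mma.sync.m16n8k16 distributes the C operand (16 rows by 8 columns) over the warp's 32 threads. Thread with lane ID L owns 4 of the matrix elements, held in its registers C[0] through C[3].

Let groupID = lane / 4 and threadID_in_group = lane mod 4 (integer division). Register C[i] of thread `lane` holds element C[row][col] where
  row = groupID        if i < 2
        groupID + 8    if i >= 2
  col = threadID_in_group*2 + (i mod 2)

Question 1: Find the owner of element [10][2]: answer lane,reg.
r=10⇒gr=2,Rb=1  c=2⇒th=1,odd=0
L=2*4+1=9  i=1*2+0=2

9,2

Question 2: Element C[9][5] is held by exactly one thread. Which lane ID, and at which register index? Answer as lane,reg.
r:9=>grp=1,rB=1  c:5=>tig=2,lo=1
L=1*4+2=6  i=1*2+1=3

6,3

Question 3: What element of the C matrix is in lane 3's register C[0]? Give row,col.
lane 3⇒3/4=0, 3 mod 4=3
i=0  r:0+0⇒0  c:2·3+0⇒6

0,6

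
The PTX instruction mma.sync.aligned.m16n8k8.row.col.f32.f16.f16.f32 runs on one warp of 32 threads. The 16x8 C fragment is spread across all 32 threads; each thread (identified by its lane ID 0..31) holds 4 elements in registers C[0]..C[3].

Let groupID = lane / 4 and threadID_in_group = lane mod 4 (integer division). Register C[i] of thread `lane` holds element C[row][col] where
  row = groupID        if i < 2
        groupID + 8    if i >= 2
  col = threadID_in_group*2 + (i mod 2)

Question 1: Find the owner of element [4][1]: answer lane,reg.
r: 4->gid=4,r8=0  c: 1->tid=0,i&1=1
L=4*4+0=16  i=0*2+1=1

16,1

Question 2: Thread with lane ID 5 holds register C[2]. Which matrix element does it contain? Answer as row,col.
lane 5: G=1 (5/4), T=1 (5%4)
i=2: r=1+8=9, c=1*2+0=2

9,2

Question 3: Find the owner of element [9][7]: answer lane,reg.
r=9->g=1,rb=1  c=7->t=3,b0=1
L=1*4+3=7  i=1*2+1=3

7,3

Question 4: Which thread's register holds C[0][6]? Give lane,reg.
3,0

r=0→G=0,rhi=0  c=6→T=3,p=0
L=0*4+3=3  i=0*2+0=0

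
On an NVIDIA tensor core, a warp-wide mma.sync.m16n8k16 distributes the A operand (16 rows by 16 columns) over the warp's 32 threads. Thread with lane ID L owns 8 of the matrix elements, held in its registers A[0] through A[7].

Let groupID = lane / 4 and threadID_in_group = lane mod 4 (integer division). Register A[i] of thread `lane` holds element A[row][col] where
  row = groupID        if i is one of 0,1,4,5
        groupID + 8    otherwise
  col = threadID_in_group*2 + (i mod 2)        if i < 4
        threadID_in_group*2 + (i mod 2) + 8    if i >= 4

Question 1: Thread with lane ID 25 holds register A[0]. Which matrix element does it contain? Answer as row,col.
6,2

lane 25->25/4=6, 25 mod 4=1
i=0  r:6+0->6  c:2·1+0+0->2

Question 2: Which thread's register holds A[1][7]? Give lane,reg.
7,1

r:1=>grp=1,rB=0  c:7=>cB=0,tig=3,lo=1
L=1*4+3=7  i=0*4+0*2+1=1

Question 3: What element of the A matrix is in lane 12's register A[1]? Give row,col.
3,1

12: grp=3,tig=0
[1] (3+0,0*2+1+0) = (3,1)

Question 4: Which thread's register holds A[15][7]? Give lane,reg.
31,3

r: 15->gid=7,r8=1  c: 7->c8=0,tid=3,i&1=1
L=7*4+3=31  i=0*4+1*2+1=3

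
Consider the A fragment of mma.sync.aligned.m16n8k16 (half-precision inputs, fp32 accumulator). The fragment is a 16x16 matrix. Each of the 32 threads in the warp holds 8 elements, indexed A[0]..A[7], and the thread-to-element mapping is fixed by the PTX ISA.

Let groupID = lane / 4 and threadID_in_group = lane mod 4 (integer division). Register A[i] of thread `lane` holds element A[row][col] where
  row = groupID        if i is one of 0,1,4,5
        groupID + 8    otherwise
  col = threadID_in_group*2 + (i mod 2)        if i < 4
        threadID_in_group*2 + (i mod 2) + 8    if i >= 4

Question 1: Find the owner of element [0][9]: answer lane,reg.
0,5

r:0=>grp=0,rB=0  c:9=>cB=1,tig=0,lo=1
L=0*4+0=0  i=1*4+0*2+1=5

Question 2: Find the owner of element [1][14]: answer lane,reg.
7,4

r=1->g=1,rb=0  c=14->cb=1,t=3,b0=0
L=1*4+3=7  i=1*4+0*2+0=4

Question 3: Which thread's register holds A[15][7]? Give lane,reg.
r: 15->gid=7,r8=1  c: 7->c8=0,tid=3,i&1=1
L=7*4+3=31  i=0*4+1*2+1=3

31,3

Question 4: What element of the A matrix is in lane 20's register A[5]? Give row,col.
20: gr=5,th=0
[5] (5+0,0*2+1+8) = (5,9)

5,9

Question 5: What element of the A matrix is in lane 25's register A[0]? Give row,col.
25: gid=6,tid=1
[0] (6+0,1*2+0+0) = (6,2)

6,2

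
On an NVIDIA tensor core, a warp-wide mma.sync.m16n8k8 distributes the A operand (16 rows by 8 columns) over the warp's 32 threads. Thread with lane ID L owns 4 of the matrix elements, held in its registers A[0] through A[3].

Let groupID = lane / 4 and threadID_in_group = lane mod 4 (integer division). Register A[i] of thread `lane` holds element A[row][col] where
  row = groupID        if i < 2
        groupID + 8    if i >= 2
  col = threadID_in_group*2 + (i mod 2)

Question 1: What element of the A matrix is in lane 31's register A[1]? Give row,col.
7,7

L=31=>grp=31>>2=7, tig=31&3=3
[1]=>row 7+0=7  col 3·2+1=7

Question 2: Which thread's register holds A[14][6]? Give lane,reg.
27,2

r=14→G=6,rhi=1  c=6→T=3,p=0
L=6*4+3=27  i=1*2+0=2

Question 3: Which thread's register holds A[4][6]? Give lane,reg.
19,0

r: 4->gid=4,r8=0  c: 6->tid=3,i&1=0
L=4*4+3=19  i=0*2+0=0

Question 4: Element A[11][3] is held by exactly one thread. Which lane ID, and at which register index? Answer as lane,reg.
r=11->g=3,rb=1  c=3->t=1,b0=1
L=3*4+1=13  i=1*2+1=3

13,3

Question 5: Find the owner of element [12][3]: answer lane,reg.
r=12⇒gr=4,Rb=1  c=3⇒th=1,odd=1
L=4*4+1=17  i=1*2+1=3

17,3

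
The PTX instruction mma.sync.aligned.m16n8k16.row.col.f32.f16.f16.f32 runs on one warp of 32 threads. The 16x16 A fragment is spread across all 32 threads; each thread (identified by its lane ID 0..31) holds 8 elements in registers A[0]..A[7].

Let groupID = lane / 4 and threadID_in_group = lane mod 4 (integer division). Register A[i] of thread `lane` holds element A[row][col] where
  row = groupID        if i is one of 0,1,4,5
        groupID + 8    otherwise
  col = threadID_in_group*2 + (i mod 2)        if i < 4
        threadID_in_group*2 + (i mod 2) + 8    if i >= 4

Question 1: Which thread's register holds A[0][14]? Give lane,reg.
r: 0->gid=0,r8=0  c: 14->c8=1,tid=3,i&1=0
L=0*4+3=3  i=1*4+0*2+0=4

3,4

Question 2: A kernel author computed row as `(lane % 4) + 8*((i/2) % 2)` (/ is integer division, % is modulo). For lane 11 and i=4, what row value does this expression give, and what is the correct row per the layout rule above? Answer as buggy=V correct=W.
`(lane % 4) + 8*((i/2) % 2)`[11,4]->3
11: gid=2,tid=3
[4] (2+0,3*2+0+8) = (2,14)
row: 3 vs 2

buggy=3 correct=2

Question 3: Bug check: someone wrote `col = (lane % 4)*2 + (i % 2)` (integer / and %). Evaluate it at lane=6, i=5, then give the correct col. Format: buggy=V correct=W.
buggy=5 correct=13

`(lane % 4)*2 + (i % 2)`[6,5]->5
L=6->gid=6>>2=1, tid=6&3=2
[5]->row 1+0=1  col 2·2+1+8=13
col: 5 vs 13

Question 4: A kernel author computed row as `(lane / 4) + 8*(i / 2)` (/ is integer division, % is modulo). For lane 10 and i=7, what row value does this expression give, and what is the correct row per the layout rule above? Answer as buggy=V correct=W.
`(lane / 4) + 8*(i / 2)`[10,7]->26
lane 10->10/4=2, 10 mod 4=2
i=7  r:2+8->10  c:2·2+1+8->13
row: 26 vs 10

buggy=26 correct=10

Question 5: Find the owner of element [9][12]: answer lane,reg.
r: 9->gid=1,r8=1  c: 12->c8=1,tid=2,i&1=0
L=1*4+2=6  i=1*4+1*2+0=6

6,6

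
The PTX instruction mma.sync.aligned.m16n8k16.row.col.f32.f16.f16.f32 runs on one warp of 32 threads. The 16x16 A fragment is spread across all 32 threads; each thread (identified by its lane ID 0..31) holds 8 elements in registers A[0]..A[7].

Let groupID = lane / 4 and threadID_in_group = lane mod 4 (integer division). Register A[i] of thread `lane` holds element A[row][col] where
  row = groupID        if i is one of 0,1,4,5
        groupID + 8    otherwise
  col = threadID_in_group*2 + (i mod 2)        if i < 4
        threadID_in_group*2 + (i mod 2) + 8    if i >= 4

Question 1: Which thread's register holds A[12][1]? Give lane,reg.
16,3

r=12⇒gr=4,Rb=1  c=1⇒Cb=0,th=0,odd=1
L=4*4+0=16  i=0*4+1*2+1=3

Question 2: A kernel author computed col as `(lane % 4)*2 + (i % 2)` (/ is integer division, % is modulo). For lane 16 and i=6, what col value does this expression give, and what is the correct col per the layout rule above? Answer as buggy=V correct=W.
`(lane % 4)*2 + (i % 2)`[16,6]->0
16: gid=4,tid=0
[6] (4+8,0*2+0+8) = (12,8)
col: 0 vs 8

buggy=0 correct=8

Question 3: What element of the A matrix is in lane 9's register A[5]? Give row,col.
lane 9->9/4=2, 9 mod 4=1
i=5  r:2+0->2  c:2·1+1+8->11

2,11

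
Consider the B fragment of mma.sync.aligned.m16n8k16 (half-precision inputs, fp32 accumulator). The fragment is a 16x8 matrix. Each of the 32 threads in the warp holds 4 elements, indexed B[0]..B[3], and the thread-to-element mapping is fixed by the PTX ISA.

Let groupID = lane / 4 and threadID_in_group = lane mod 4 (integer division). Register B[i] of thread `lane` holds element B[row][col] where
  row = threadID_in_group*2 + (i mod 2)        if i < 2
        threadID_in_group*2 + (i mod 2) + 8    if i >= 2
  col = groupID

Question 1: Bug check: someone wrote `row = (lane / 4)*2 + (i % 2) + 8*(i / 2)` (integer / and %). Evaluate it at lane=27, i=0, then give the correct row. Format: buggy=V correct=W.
`(lane / 4)*2 + (i % 2) + 8*(i / 2)`[27,0]→12
L=27→G=27>>2=6, T=27&3=3
[0]→row 3·2+0+0=6  col G=6
row: 12 vs 6

buggy=12 correct=6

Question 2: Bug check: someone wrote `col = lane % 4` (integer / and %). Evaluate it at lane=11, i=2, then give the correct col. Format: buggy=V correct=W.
buggy=3 correct=2

`lane % 4`[11,2]→3
lane 11→11/4=2, 11 mod 4=3
i=2  r:2·3+0+8→14  c:2
col: 3 vs 2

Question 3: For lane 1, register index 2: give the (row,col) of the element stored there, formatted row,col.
lane 1: gr=0 (1/4), th=1 (1%4)
i=2: r=1*2+0+8=10, c=gr=0

10,0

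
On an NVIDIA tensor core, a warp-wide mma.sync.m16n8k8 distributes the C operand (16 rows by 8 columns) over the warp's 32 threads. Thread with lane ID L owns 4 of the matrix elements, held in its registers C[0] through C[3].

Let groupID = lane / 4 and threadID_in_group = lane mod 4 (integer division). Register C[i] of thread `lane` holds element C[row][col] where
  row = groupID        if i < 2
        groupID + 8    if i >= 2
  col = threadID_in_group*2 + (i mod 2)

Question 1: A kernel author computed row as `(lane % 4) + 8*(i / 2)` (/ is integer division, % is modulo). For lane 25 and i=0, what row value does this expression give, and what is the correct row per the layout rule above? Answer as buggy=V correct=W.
buggy=1 correct=6

`(lane % 4) + 8*(i / 2)`[25,0]→1
lane 25: G=6 (25/4), T=1 (25%4)
i=0: r=6+0=6, c=1*2+0=2
row: 1 vs 6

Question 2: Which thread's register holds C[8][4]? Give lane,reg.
2,2

r=8⇒gr=0,Rb=1  c=4⇒th=2,odd=0
L=0*4+2=2  i=1*2+0=2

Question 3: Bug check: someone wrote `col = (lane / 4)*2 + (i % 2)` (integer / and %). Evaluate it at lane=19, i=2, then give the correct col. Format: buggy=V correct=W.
`(lane / 4)*2 + (i % 2)`[19,2]=>8
lane 19=>19/4=4, 19 mod 4=3
i=2  r:4+8=>12  c:2·3+0=>6
col: 8 vs 6

buggy=8 correct=6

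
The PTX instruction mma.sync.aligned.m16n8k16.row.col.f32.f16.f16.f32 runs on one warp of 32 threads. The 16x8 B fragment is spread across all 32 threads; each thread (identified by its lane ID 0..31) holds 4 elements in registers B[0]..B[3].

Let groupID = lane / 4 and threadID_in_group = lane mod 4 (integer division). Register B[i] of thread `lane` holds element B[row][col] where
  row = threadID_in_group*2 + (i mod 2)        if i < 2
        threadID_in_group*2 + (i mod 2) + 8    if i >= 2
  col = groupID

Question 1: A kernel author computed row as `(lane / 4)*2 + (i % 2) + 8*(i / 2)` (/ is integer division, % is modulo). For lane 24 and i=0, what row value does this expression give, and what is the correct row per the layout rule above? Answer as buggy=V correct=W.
`(lane / 4)*2 + (i % 2) + 8*(i / 2)`[24,0]->12
lane 24->24/4=6, 24 mod 4=0
i=0  r:2·0+0+0->0  c:6
row: 12 vs 0

buggy=12 correct=0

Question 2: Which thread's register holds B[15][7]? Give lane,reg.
31,3

c=7⇒gr=7  r=15⇒Rb=1,th=3,odd=1
L=7*4+3=31  i=1*2+1=3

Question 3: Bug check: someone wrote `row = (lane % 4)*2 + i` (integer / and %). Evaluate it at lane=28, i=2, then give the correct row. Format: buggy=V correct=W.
`(lane % 4)*2 + i`[28,2]⇒2
lane 28: gr=7 (28/4), th=0 (28%4)
i=2: r=0*2+0+8=8, c=gr=7
row: 2 vs 8

buggy=2 correct=8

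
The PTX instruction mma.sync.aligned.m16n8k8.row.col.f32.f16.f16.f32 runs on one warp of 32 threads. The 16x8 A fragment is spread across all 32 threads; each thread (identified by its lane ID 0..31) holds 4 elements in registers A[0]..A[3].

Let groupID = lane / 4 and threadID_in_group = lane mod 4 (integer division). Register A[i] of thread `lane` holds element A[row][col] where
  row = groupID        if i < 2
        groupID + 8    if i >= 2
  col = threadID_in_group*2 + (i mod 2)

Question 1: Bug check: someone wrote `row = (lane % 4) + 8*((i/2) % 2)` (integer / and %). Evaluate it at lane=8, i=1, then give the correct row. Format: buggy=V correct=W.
buggy=0 correct=2

`(lane % 4) + 8*((i/2) % 2)`[8,1]⇒0
L=8⇒gr=8>>2=2, th=8&3=0
[1]⇒row 2+0=2  col 0·2+1=1
row: 0 vs 2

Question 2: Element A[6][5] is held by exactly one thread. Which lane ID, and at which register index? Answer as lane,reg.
26,1

r=6→G=6,rhi=0  c=5→T=2,p=1
L=6*4+2=26  i=0*2+1=1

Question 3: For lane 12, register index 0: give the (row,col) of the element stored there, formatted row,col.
3,0

L=12⇒gr=12>>2=3, th=12&3=0
[0]⇒row 3+0=3  col 0·2+0=0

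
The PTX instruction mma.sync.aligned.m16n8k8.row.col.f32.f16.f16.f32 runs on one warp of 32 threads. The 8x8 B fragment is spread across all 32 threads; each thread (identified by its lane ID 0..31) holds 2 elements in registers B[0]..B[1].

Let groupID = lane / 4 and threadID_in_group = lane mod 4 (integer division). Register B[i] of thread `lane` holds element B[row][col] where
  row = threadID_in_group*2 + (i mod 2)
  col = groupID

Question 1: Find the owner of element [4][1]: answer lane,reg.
c=1⇒gr=1  r=4⇒th=2,odd=0
L=1*4+2=6  i=0=0

6,0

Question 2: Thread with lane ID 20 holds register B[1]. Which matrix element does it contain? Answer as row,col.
lane 20: g=5 (20/4), t=0 (20%4)
i=1: r=0*2+1=1, c=g=5

1,5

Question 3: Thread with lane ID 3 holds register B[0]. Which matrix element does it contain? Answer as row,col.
6,0

lane 3: gr=0 (3/4), th=3 (3%4)
i=0: r=3*2+0=6, c=gr=0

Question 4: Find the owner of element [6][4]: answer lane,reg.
19,0

c=4→G=4  r=6→T=3,p=0
L=4*4+3=19  i=0=0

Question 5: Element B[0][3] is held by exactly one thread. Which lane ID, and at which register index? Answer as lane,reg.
c=3→G=3  r=0→T=0,p=0
L=3*4+0=12  i=0=0

12,0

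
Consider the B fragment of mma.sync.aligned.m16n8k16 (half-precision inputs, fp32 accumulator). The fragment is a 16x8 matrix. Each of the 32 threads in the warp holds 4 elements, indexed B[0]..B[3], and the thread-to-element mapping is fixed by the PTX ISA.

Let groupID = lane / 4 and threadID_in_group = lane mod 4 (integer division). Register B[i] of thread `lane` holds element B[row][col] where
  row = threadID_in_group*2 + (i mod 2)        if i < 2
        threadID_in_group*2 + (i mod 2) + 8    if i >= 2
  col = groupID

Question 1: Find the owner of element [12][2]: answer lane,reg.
c:2=>grp=2  r:12=>rB=1,tig=2,lo=0
L=2*4+2=10  i=1*2+0=2

10,2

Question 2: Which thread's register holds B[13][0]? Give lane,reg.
c=0->g=0  r=13->rb=1,t=2,b0=1
L=0*4+2=2  i=1*2+1=3

2,3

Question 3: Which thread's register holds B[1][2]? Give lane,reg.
8,1

c=2->g=2  r=1->rb=0,t=0,b0=1
L=2*4+0=8  i=0*2+1=1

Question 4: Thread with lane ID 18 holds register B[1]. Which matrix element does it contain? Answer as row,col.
5,4

18: grp=4,tig=2
[1] (2*2+1+0,4) = (5,4)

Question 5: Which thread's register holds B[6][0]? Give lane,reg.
3,0

c:0=>grp=0  r:6=>rB=0,tig=3,lo=0
L=0*4+3=3  i=0*2+0=0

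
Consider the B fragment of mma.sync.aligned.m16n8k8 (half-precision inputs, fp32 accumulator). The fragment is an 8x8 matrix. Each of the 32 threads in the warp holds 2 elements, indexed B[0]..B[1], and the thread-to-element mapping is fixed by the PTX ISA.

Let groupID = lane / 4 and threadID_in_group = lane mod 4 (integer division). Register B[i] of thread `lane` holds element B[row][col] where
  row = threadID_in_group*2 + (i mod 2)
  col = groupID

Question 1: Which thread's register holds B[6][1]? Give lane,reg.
7,0

c=1→G=1  r=6→T=3,p=0
L=1*4+3=7  i=0=0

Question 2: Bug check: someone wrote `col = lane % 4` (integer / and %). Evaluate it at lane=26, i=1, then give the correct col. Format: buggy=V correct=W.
`lane % 4`[26,1]->2
L=26->gid=26>>2=6, tid=26&3=2
[1]->row 2·2+1=5  col gid=6
col: 2 vs 6

buggy=2 correct=6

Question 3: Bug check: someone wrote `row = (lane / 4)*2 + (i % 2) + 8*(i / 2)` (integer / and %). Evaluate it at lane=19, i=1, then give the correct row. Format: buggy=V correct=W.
buggy=9 correct=7

`(lane / 4)*2 + (i % 2) + 8*(i / 2)`[19,1]→9
lane 19: G=4 (19/4), T=3 (19%4)
i=1: r=3*2+1=7, c=G=4
row: 9 vs 7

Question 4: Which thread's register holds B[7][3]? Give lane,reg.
15,1

c=3->g=3  r=7->t=3,b0=1
L=3*4+3=15  i=1=1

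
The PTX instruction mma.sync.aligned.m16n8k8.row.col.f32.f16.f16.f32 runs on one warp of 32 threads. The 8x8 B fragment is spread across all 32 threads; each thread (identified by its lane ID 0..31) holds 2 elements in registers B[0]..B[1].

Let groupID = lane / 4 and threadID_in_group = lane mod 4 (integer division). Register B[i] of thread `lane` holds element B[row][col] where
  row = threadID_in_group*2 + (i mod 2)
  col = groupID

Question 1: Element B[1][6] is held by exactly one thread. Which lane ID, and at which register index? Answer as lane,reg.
c=6→G=6  r=1→T=0,p=1
L=6*4+0=24  i=1=1

24,1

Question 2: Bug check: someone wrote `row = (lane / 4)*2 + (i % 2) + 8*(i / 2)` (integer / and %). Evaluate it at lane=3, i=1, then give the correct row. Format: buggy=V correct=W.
buggy=1 correct=7

`(lane / 4)*2 + (i % 2) + 8*(i / 2)`[3,1]->1
lane 3: g=0 (3/4), t=3 (3%4)
i=1: r=3*2+1=7, c=g=0
row: 1 vs 7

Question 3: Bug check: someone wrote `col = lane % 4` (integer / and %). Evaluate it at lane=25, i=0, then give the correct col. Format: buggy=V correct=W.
buggy=1 correct=6

`lane % 4`[25,0]->1
25: g=6,t=1
[0] (1*2+0,6) = (2,6)
col: 1 vs 6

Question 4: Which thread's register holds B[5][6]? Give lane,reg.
c:6=>grp=6  r:5=>tig=2,lo=1
L=6*4+2=26  i=1=1

26,1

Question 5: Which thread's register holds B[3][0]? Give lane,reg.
1,1

c=0->g=0  r=3->t=1,b0=1
L=0*4+1=1  i=1=1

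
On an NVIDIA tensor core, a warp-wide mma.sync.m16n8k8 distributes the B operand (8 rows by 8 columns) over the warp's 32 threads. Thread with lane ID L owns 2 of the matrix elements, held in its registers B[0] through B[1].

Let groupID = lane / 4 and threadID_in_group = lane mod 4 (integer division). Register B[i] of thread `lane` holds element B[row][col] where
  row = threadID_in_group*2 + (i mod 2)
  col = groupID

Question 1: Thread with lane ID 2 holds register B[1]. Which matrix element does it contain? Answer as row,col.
2: grp=0,tig=2
[1] (2*2+1,0) = (5,0)

5,0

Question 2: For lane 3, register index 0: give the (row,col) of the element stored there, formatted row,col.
3: g=0,t=3
[0] (3*2+0,0) = (6,0)

6,0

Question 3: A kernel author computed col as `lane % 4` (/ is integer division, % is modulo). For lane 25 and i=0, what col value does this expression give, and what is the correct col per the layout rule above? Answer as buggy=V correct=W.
`lane % 4`[25,0]->1
lane 25: gid=6 (25/4), tid=1 (25%4)
i=0: r=1*2+0=2, c=gid=6
col: 1 vs 6

buggy=1 correct=6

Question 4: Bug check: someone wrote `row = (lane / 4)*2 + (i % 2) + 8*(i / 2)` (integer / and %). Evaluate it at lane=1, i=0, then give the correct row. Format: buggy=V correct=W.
buggy=0 correct=2

`(lane / 4)*2 + (i % 2) + 8*(i / 2)`[1,0]→0
lane 1: G=0 (1/4), T=1 (1%4)
i=0: r=1*2+0=2, c=G=0
row: 0 vs 2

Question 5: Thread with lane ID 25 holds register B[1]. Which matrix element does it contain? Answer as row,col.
3,6

lane 25=>25/4=6, 25 mod 4=1
i=1  r:2·1+1=>3  c:6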